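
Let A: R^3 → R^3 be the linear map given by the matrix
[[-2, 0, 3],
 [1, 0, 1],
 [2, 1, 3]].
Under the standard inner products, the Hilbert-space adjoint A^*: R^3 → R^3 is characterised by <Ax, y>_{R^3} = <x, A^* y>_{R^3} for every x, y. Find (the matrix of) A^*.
A^* = A^T =
[[-2, 1, 2],
 [0, 0, 1],
 [3, 1, 3]]

For real matrices with standard dot products, the defining identity <Ax, y> = <x, A^* y> gives (Ax)^T y = x^T (A^*) y, i.e. x^T A^T y = x^T (A^*) y. Since this holds for all x, y, we must have A^* = A^T. Therefore
A^* =
[[-2, 1, 2],
 [0, 0, 1],
 [3, 1, 3]].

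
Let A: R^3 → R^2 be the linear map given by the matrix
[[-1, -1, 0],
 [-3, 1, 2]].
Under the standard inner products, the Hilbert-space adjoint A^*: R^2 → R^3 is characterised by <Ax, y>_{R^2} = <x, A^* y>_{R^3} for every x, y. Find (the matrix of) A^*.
A^* = A^T =
[[-1, -3],
 [-1, 1],
 [0, 2]]

For real matrices with standard dot products, the defining identity <Ax, y> = <x, A^* y> gives (Ax)^T y = x^T (A^*) y, i.e. x^T A^T y = x^T (A^*) y. Since this holds for all x, y, we must have A^* = A^T. Therefore
A^* =
[[-1, -3],
 [-1, 1],
 [0, 2]].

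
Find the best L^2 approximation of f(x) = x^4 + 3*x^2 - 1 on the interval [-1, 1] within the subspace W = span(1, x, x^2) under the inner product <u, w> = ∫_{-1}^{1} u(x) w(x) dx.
g(x) = 27*x^2/7 - 38/35

The best approximation g ∈ W is the orthogonal projection of f onto W. Writing g = a_0 + a_1 x + a_2 x^2, the coefficients solve the normal equations G · a = b where
  G_{ij} = <φ_i, φ_j> and b_i = <f, φ_i>, with φ_0 = 1, φ_1 = x, φ_2 = x^2.
G =
  [2, 0, 2/3]
  [0, 2/3, 0]
  [2/3, 0, 2/5],
b = (2/5, 0, 86/105).
Solving gives a_0 = -38/35, a_1 = 0, a_2 = 27/7, so
  g(x) = 27*x^2/7 - 38/35.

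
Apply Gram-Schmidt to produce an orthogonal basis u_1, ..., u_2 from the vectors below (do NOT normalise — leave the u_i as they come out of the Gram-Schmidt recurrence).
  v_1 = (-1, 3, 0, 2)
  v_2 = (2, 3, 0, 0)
Orthogonal basis:
  u_1 = (-1, 3, 0, 2)
  u_2 = (5/2, 3/2, 0, -1)

Apply the Gram-Schmidt recurrence
  u_1 = v_1
  u_i = v_i − Σ_{j<i} ((v_i · u_j) / (u_j · u_j)) · u_j.

Step by step this gives:
  u_1 = (-1, 3, 0, 2)
  u_2 = (5/2, 3/2, 0, -1)

Orthogonality check:
  u_2 · u_1 = 0 (should be 0)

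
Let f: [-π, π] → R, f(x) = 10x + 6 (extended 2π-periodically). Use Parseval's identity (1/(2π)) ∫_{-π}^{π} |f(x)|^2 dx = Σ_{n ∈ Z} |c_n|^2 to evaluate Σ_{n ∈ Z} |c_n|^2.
Σ |c_n|^2 = 100π^2/3 + 36

Expand and integrate term by term over [-π, π]:
  ∫ (10x)^2 dx = 100·(2π^3/3); ∫ 2·10·(6)·x dx = 0 (odd integrand); ∫ 6^2 dx = 36·2π.
So (1/(2π)) ∫_{-π}^{π} (10x + 6)^2 dx = 100π^2/3 + 36 = 100π^2/3 + 36.
Parseval ⇒ Σ |c_n|^2 = 100π^2/3 + 36.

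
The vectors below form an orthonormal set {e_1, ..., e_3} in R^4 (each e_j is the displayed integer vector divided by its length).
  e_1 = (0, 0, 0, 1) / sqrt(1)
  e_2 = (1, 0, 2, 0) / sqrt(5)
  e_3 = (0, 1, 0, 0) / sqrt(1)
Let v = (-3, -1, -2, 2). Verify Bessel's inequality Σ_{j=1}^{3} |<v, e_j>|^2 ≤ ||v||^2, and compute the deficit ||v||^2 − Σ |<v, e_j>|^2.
Σ |<v, e_j>|^2 = 74/5; ||v||^2 = 18; deficit = 16/5

Write each e_j = u_j / sqrt(<u_j, u_j>) where u_j is the displayed integer vector. Then <v, e_j> = <v, u_j> / sqrt(<u_j, u_j>), so |<v, e_j>|^2 = <v, u_j>^2 / <u_j, u_j>.
Coefficients: <v, e_1> = 2/sqrt(1), <v, e_2> = -7/sqrt(5), <v, e_3> = -1/sqrt(1).
Square and sum: Σ |<v, e_j>|^2 = 74/5.
Compute ||v||^2 = v·v = 18.
Deficit = 18 − 74/5 = 16/5 ≥ 0, confirming Bessel's inequality. (The deficit equals ||v − Σ <v,e_j> e_j||^2, the squared distance from v to span{e_j}.)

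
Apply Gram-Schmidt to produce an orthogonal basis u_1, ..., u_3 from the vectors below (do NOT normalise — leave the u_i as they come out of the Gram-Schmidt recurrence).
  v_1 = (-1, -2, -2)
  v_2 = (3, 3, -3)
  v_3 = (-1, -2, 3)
Orthogonal basis:
  u_1 = (-1, -2, -2)
  u_2 = (8/3, 7/3, -11/3)
  u_3 = (10/13, -15/26, 5/26)

Apply the Gram-Schmidt recurrence
  u_1 = v_1
  u_i = v_i − Σ_{j<i} ((v_i · u_j) / (u_j · u_j)) · u_j.

Step by step this gives:
  u_1 = (-1, -2, -2)
  u_2 = (8/3, 7/3, -11/3)
  u_3 = (10/13, -15/26, 5/26)

Orthogonality check:
  u_2 · u_1 = 0 (should be 0)
  u_3 · u_1 = 0 (should be 0)
  u_3 · u_2 = 0 (should be 0)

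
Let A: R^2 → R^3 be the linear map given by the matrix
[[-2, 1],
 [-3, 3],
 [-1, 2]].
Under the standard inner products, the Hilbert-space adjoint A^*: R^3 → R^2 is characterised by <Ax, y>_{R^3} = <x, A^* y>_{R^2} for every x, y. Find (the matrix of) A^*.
A^* = A^T =
[[-2, -3, -1],
 [1, 3, 2]]

For real matrices with standard dot products, the defining identity <Ax, y> = <x, A^* y> gives (Ax)^T y = x^T (A^*) y, i.e. x^T A^T y = x^T (A^*) y. Since this holds for all x, y, we must have A^* = A^T. Therefore
A^* =
[[-2, -3, -1],
 [1, 3, 2]].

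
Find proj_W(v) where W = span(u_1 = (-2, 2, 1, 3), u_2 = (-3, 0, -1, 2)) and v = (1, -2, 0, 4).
proj_W(v) = (-130/131, 58/131, 5/131, 135/131)

Set up U = [u_1 | ... | u_2] ∈ R^(4×2). The projector onto W = col(U) is P = U (U^T U)^(-1) U^T.
Compute U^T U =
  [18, 11]
  [11, 14],
and U^T v = (6, 5).
Solve U^T U · c = U^T v for the coefficients: c = (29/131, 24/131). The projection is proj_W(v) = U c.
Check: (v - proj_W(v)) · u_1 = 0  (should be 0).
Check: (v - proj_W(v)) · u_2 = 0  (should be 0).
Result: proj_W(v) = (-130/131, 58/131, 5/131, 135/131).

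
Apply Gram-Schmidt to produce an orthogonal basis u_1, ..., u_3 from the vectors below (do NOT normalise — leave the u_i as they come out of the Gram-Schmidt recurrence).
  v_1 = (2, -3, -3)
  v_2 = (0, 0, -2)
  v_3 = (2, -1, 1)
Orthogonal basis:
  u_1 = (2, -3, -3)
  u_2 = (-6/11, 9/11, -13/11)
  u_3 = (12/13, 8/13, 0)

Apply the Gram-Schmidt recurrence
  u_1 = v_1
  u_i = v_i − Σ_{j<i} ((v_i · u_j) / (u_j · u_j)) · u_j.

Step by step this gives:
  u_1 = (2, -3, -3)
  u_2 = (-6/11, 9/11, -13/11)
  u_3 = (12/13, 8/13, 0)

Orthogonality check:
  u_2 · u_1 = 0 (should be 0)
  u_3 · u_1 = 0 (should be 0)
  u_3 · u_2 = 0 (should be 0)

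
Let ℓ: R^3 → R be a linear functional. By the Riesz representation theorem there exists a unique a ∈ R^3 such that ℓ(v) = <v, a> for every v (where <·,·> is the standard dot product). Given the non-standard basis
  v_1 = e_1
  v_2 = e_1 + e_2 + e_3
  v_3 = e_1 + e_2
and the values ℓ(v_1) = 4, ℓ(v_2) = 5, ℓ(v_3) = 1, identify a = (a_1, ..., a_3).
a = (4, -3, 4)

Write a = (a_1, ..., a_3) in the standard basis. For each basis vector v_i, ℓ(v_i) = <v_i, a> is a linear equation in the a_j's. Collect the n equations into a matrix system V a = ℓ, where row i of V is v_i (expressed in the standard basis). Since V is invertible (lower-triangular with 1s on the diagonal, up to permutation), solve by back-substitution:
  V =
[[1, 0, 0],
 [1, 1, 1],
 [1, 1, 0]]
  V a = (4, 5, 1)
Solving gives a = (4, -3, 4).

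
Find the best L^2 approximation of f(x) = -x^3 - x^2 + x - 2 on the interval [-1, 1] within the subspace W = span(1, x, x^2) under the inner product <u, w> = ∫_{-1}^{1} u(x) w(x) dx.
g(x) = -x^2 + 2*x/5 - 2

The best approximation g ∈ W is the orthogonal projection of f onto W. Writing g = a_0 + a_1 x + a_2 x^2, the coefficients solve the normal equations G · a = b where
  G_{ij} = <φ_i, φ_j> and b_i = <f, φ_i>, with φ_0 = 1, φ_1 = x, φ_2 = x^2.
G =
  [2, 0, 2/3]
  [0, 2/3, 0]
  [2/3, 0, 2/5],
b = (-14/3, 4/15, -26/15).
Solving gives a_0 = -2, a_1 = 2/5, a_2 = -1, so
  g(x) = -x^2 + 2*x/5 - 2.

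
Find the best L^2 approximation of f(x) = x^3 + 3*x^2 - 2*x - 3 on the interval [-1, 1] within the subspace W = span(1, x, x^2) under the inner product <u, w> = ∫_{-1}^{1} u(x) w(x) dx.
g(x) = 3*x^2 - 7*x/5 - 3

The best approximation g ∈ W is the orthogonal projection of f onto W. Writing g = a_0 + a_1 x + a_2 x^2, the coefficients solve the normal equations G · a = b where
  G_{ij} = <φ_i, φ_j> and b_i = <f, φ_i>, with φ_0 = 1, φ_1 = x, φ_2 = x^2.
G =
  [2, 0, 2/3]
  [0, 2/3, 0]
  [2/3, 0, 2/5],
b = (-4, -14/15, -4/5).
Solving gives a_0 = -3, a_1 = -7/5, a_2 = 3, so
  g(x) = 3*x^2 - 7*x/5 - 3.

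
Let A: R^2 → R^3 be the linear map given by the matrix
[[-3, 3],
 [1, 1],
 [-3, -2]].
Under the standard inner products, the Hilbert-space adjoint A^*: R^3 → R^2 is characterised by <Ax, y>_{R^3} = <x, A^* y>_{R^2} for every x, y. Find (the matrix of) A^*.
A^* = A^T =
[[-3, 1, -3],
 [3, 1, -2]]

For real matrices with standard dot products, the defining identity <Ax, y> = <x, A^* y> gives (Ax)^T y = x^T (A^*) y, i.e. x^T A^T y = x^T (A^*) y. Since this holds for all x, y, we must have A^* = A^T. Therefore
A^* =
[[-3, 1, -3],
 [3, 1, -2]].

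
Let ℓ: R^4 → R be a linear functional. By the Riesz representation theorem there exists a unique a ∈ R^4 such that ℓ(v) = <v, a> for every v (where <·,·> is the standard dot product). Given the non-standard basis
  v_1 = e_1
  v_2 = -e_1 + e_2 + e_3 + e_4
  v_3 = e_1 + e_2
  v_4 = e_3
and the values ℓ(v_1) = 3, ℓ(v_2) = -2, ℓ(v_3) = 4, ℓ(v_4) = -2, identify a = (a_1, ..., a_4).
a = (3, 1, -2, 2)

Write a = (a_1, ..., a_4) in the standard basis. For each basis vector v_i, ℓ(v_i) = <v_i, a> is a linear equation in the a_j's. Collect the n equations into a matrix system V a = ℓ, where row i of V is v_i (expressed in the standard basis). Since V is invertible (lower-triangular with 1s on the diagonal, up to permutation), solve by back-substitution:
  V =
[[1, 0, 0, 0],
 [-1, 1, 1, 1],
 [1, 1, 0, 0],
 [0, 0, 1, 0]]
  V a = (3, -2, 4, -2)
Solving gives a = (3, 1, -2, 2).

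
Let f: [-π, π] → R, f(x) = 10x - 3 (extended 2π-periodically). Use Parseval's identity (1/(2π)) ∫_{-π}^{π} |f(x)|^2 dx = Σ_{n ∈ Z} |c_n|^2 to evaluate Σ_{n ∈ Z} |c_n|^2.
Σ |c_n|^2 = 100π^2/3 + 9

Expand and integrate term by term over [-π, π]:
  ∫ (10x)^2 dx = 100·(2π^3/3); ∫ 2·10·(-3)·x dx = 0 (odd integrand); ∫ (-3)^2 dx = 9·2π.
So (1/(2π)) ∫_{-π}^{π} (10x - 3)^2 dx = 100π^2/3 + 9 = 100π^2/3 + 9.
Parseval ⇒ Σ |c_n|^2 = 100π^2/3 + 9.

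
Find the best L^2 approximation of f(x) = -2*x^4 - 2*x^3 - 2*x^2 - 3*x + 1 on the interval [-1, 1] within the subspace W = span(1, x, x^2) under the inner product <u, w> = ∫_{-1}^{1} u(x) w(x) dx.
g(x) = -26*x^2/7 - 21*x/5 + 41/35

The best approximation g ∈ W is the orthogonal projection of f onto W. Writing g = a_0 + a_1 x + a_2 x^2, the coefficients solve the normal equations G · a = b where
  G_{ij} = <φ_i, φ_j> and b_i = <f, φ_i>, with φ_0 = 1, φ_1 = x, φ_2 = x^2.
G =
  [2, 0, 2/3]
  [0, 2/3, 0]
  [2/3, 0, 2/5],
b = (-2/15, -14/5, -74/105).
Solving gives a_0 = 41/35, a_1 = -21/5, a_2 = -26/7, so
  g(x) = -26*x^2/7 - 21*x/5 + 41/35.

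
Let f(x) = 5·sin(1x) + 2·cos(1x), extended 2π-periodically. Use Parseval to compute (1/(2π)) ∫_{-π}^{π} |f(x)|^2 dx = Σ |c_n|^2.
Σ |c_n|^2 = 29/2

Expand |f|^2 and use orthogonality of {sin(nx), cos(mx)} on [-π, π]:
  ∫_{-π}^{π} sin(nx)^2 dx = π, ∫ cos(mx)^2 dx = π, and cross terms integrate to 0.
So ∫_{-π}^{π} f(x)^2 dx = 5^2 · π + 2^2 · π = (25 + 4)π.
Divide by 2π: (25 + 4)/2 = 29/2.
By Parseval, this equals Σ |c_n|^2.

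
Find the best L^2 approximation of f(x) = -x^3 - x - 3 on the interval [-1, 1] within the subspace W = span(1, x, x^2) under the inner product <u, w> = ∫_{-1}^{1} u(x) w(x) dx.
g(x) = -8*x/5 - 3

The best approximation g ∈ W is the orthogonal projection of f onto W. Writing g = a_0 + a_1 x + a_2 x^2, the coefficients solve the normal equations G · a = b where
  G_{ij} = <φ_i, φ_j> and b_i = <f, φ_i>, with φ_0 = 1, φ_1 = x, φ_2 = x^2.
G =
  [2, 0, 2/3]
  [0, 2/3, 0]
  [2/3, 0, 2/5],
b = (-6, -16/15, -2).
Solving gives a_0 = -3, a_1 = -8/5, a_2 = 0, so
  g(x) = -8*x/5 - 3.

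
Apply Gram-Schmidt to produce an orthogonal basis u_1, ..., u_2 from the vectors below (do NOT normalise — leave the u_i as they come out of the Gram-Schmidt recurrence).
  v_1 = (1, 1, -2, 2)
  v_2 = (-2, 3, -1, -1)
Orthogonal basis:
  u_1 = (1, 1, -2, 2)
  u_2 = (-21/10, 29/10, -4/5, -6/5)

Apply the Gram-Schmidt recurrence
  u_1 = v_1
  u_i = v_i − Σ_{j<i} ((v_i · u_j) / (u_j · u_j)) · u_j.

Step by step this gives:
  u_1 = (1, 1, -2, 2)
  u_2 = (-21/10, 29/10, -4/5, -6/5)

Orthogonality check:
  u_2 · u_1 = 0 (should be 0)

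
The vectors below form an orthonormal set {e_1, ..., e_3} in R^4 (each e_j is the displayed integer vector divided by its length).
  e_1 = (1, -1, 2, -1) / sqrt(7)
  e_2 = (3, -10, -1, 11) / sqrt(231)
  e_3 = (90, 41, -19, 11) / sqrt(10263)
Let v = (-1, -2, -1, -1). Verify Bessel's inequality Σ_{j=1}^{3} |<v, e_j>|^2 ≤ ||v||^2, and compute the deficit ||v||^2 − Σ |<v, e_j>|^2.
Σ |<v, e_j>|^2 = 881/311; ||v||^2 = 7; deficit = 1296/311

Write each e_j = u_j / sqrt(<u_j, u_j>) where u_j is the displayed integer vector. Then <v, e_j> = <v, u_j> / sqrt(<u_j, u_j>), so |<v, e_j>|^2 = <v, u_j>^2 / <u_j, u_j>.
Coefficients: <v, e_1> = 0/sqrt(7), <v, e_2> = 7/sqrt(231), <v, e_3> = -164/sqrt(10263).
Square and sum: Σ |<v, e_j>|^2 = 881/311.
Compute ||v||^2 = v·v = 7.
Deficit = 7 − 881/311 = 1296/311 ≥ 0, confirming Bessel's inequality. (The deficit equals ||v − Σ <v,e_j> e_j||^2, the squared distance from v to span{e_j}.)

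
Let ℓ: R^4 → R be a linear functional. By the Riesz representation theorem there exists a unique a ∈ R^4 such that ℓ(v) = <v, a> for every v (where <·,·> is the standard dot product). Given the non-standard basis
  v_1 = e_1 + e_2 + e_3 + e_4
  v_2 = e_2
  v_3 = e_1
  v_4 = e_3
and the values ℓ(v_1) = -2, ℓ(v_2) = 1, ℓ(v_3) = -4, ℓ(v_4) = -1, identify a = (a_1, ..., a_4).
a = (-4, 1, -1, 2)

Write a = (a_1, ..., a_4) in the standard basis. For each basis vector v_i, ℓ(v_i) = <v_i, a> is a linear equation in the a_j's. Collect the n equations into a matrix system V a = ℓ, where row i of V is v_i (expressed in the standard basis). Since V is invertible (lower-triangular with 1s on the diagonal, up to permutation), solve by back-substitution:
  V =
[[1, 1, 1, 1],
 [0, 1, 0, 0],
 [1, 0, 0, 0],
 [0, 0, 1, 0]]
  V a = (-2, 1, -4, -1)
Solving gives a = (-4, 1, -1, 2).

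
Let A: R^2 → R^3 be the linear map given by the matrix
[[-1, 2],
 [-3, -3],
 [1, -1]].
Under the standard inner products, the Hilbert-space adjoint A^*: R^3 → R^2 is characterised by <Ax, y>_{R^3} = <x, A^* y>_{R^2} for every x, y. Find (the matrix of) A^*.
A^* = A^T =
[[-1, -3, 1],
 [2, -3, -1]]

For real matrices with standard dot products, the defining identity <Ax, y> = <x, A^* y> gives (Ax)^T y = x^T (A^*) y, i.e. x^T A^T y = x^T (A^*) y. Since this holds for all x, y, we must have A^* = A^T. Therefore
A^* =
[[-1, -3, 1],
 [2, -3, -1]].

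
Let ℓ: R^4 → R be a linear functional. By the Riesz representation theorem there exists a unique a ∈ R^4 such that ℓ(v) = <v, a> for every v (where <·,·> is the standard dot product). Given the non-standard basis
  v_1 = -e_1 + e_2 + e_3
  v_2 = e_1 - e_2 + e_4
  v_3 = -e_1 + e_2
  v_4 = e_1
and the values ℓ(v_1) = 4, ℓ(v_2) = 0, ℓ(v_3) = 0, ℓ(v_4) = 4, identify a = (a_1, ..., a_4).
a = (4, 4, 4, 0)

Write a = (a_1, ..., a_4) in the standard basis. For each basis vector v_i, ℓ(v_i) = <v_i, a> is a linear equation in the a_j's. Collect the n equations into a matrix system V a = ℓ, where row i of V is v_i (expressed in the standard basis). Since V is invertible (lower-triangular with 1s on the diagonal, up to permutation), solve by back-substitution:
  V =
[[-1, 1, 1, 0],
 [1, -1, 0, 1],
 [-1, 1, 0, 0],
 [1, 0, 0, 0]]
  V a = (4, 0, 0, 4)
Solving gives a = (4, 4, 4, 0).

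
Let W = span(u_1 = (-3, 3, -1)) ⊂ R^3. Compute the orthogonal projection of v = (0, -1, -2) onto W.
proj_W(v) = (3/19, -3/19, 1/19)

Set up U = [u_1 | ... | u_1] ∈ R^(3×1). The projector onto W = col(U) is P = U (U^T U)^(-1) U^T.
Compute U^T U =
  [19],
and U^T v = (-1).
Solve U^T U · c = U^T v for the coefficients: c = (-1/19). The projection is proj_W(v) = U c.
Check: (v - proj_W(v)) · u_1 = 0  (should be 0).
Result: proj_W(v) = (3/19, -3/19, 1/19).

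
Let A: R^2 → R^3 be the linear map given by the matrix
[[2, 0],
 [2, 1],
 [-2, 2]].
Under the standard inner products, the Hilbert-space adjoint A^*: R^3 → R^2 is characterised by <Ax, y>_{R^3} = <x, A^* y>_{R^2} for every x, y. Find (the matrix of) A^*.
A^* = A^T =
[[2, 2, -2],
 [0, 1, 2]]

For real matrices with standard dot products, the defining identity <Ax, y> = <x, A^* y> gives (Ax)^T y = x^T (A^*) y, i.e. x^T A^T y = x^T (A^*) y. Since this holds for all x, y, we must have A^* = A^T. Therefore
A^* =
[[2, 2, -2],
 [0, 1, 2]].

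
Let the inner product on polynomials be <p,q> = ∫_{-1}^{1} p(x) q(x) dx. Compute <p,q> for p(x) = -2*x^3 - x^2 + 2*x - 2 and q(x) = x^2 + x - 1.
<p,q> = 52/15

Expand the product: p(x)·q(x) = -2*x^5 - 3*x^4 + 3*x^3 + x^2 - 4*x + 2.
∫_{-1}^{1} of each monomial x^k gives [2/(k+1) if k even, 0 if k odd]. Integrating term-by-term (or equivalently evaluating the antiderivative F(x) = -x^6/3 - 3*x^5/5 + 3*x^4/4 + x^3/3 - 2*x^2 + 2*x at the endpoints):
  F(1) − F(−1) = 3/20 − (-199/60) = 52/15.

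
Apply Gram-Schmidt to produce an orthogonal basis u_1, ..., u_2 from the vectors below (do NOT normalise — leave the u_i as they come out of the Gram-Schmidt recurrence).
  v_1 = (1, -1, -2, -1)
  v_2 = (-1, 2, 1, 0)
Orthogonal basis:
  u_1 = (1, -1, -2, -1)
  u_2 = (-2/7, 9/7, -3/7, -5/7)

Apply the Gram-Schmidt recurrence
  u_1 = v_1
  u_i = v_i − Σ_{j<i} ((v_i · u_j) / (u_j · u_j)) · u_j.

Step by step this gives:
  u_1 = (1, -1, -2, -1)
  u_2 = (-2/7, 9/7, -3/7, -5/7)

Orthogonality check:
  u_2 · u_1 = 0 (should be 0)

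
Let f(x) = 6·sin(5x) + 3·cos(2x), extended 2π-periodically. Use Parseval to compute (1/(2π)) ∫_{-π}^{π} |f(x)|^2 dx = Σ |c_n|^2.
Σ |c_n|^2 = 45/2

Expand |f|^2 and use orthogonality of {sin(nx), cos(mx)} on [-π, π]:
  ∫_{-π}^{π} sin(nx)^2 dx = π, ∫ cos(mx)^2 dx = π, and cross terms integrate to 0.
So ∫_{-π}^{π} f(x)^2 dx = 6^2 · π + 3^2 · π = (36 + 9)π.
Divide by 2π: (36 + 9)/2 = 45/2.
By Parseval, this equals Σ |c_n|^2.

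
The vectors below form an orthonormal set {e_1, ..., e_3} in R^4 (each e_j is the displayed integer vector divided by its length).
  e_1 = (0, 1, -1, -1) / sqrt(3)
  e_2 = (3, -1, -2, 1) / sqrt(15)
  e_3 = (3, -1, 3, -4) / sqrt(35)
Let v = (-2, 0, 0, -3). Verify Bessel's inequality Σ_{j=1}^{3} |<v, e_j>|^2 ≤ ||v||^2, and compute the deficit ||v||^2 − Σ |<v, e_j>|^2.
Σ |<v, e_j>|^2 = 66/7; ||v||^2 = 13; deficit = 25/7

Write each e_j = u_j / sqrt(<u_j, u_j>) where u_j is the displayed integer vector. Then <v, e_j> = <v, u_j> / sqrt(<u_j, u_j>), so |<v, e_j>|^2 = <v, u_j>^2 / <u_j, u_j>.
Coefficients: <v, e_1> = 3/sqrt(3), <v, e_2> = -9/sqrt(15), <v, e_3> = 6/sqrt(35).
Square and sum: Σ |<v, e_j>|^2 = 66/7.
Compute ||v||^2 = v·v = 13.
Deficit = 13 − 66/7 = 25/7 ≥ 0, confirming Bessel's inequality. (The deficit equals ||v − Σ <v,e_j> e_j||^2, the squared distance from v to span{e_j}.)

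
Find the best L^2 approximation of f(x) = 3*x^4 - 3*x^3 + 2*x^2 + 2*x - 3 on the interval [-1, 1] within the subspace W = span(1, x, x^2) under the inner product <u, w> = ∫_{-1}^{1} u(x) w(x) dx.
g(x) = 32*x^2/7 + x/5 - 114/35

The best approximation g ∈ W is the orthogonal projection of f onto W. Writing g = a_0 + a_1 x + a_2 x^2, the coefficients solve the normal equations G · a = b where
  G_{ij} = <φ_i, φ_j> and b_i = <f, φ_i>, with φ_0 = 1, φ_1 = x, φ_2 = x^2.
G =
  [2, 0, 2/3]
  [0, 2/3, 0]
  [2/3, 0, 2/5],
b = (-52/15, 2/15, -12/35).
Solving gives a_0 = -114/35, a_1 = 1/5, a_2 = 32/7, so
  g(x) = 32*x^2/7 + x/5 - 114/35.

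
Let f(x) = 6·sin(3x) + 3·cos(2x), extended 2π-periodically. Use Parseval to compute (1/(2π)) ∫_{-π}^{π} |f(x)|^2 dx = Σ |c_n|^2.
Σ |c_n|^2 = 45/2

Expand |f|^2 and use orthogonality of {sin(nx), cos(mx)} on [-π, π]:
  ∫_{-π}^{π} sin(nx)^2 dx = π, ∫ cos(mx)^2 dx = π, and cross terms integrate to 0.
So ∫_{-π}^{π} f(x)^2 dx = 6^2 · π + 3^2 · π = (36 + 9)π.
Divide by 2π: (36 + 9)/2 = 45/2.
By Parseval, this equals Σ |c_n|^2.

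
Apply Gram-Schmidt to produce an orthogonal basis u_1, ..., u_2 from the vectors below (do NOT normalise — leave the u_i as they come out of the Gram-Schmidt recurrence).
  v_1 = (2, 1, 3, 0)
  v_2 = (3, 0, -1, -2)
Orthogonal basis:
  u_1 = (2, 1, 3, 0)
  u_2 = (18/7, -3/14, -23/14, -2)

Apply the Gram-Schmidt recurrence
  u_1 = v_1
  u_i = v_i − Σ_{j<i} ((v_i · u_j) / (u_j · u_j)) · u_j.

Step by step this gives:
  u_1 = (2, 1, 3, 0)
  u_2 = (18/7, -3/14, -23/14, -2)

Orthogonality check:
  u_2 · u_1 = 0 (should be 0)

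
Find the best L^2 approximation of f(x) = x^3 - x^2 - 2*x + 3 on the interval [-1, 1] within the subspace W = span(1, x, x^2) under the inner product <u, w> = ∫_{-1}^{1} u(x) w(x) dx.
g(x) = -x^2 - 7*x/5 + 3

The best approximation g ∈ W is the orthogonal projection of f onto W. Writing g = a_0 + a_1 x + a_2 x^2, the coefficients solve the normal equations G · a = b where
  G_{ij} = <φ_i, φ_j> and b_i = <f, φ_i>, with φ_0 = 1, φ_1 = x, φ_2 = x^2.
G =
  [2, 0, 2/3]
  [0, 2/3, 0]
  [2/3, 0, 2/5],
b = (16/3, -14/15, 8/5).
Solving gives a_0 = 3, a_1 = -7/5, a_2 = -1, so
  g(x) = -x^2 - 7*x/5 + 3.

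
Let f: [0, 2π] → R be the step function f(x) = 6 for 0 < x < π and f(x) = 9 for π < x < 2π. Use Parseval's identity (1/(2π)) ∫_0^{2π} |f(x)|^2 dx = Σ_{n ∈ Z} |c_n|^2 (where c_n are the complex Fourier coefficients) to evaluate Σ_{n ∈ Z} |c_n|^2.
Σ |c_n|^2 = 117/2

Parseval equates the L^2 energy of f (normalised by 1/(2π)) with the ℓ^2 sum of its Fourier coefficients: (1/(2π)) ∫_0^{2π} |f|^2 = Σ |c_n|^2.
Compute the left side: (1/(2π)) [∫_0^π 6^2 dx + ∫_π^{2π} 9^2 dx] = (1/(2π)) · (36π + 81π) = (36 + 81)/2 = 117/2.
So Σ_{n ∈ Z} |c_n|^2 = 117/2.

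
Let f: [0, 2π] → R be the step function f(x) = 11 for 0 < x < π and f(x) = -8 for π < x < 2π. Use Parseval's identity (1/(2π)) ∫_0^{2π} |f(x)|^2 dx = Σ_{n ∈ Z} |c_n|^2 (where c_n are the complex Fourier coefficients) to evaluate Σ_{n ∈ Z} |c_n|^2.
Σ |c_n|^2 = 185/2

Parseval equates the L^2 energy of f (normalised by 1/(2π)) with the ℓ^2 sum of its Fourier coefficients: (1/(2π)) ∫_0^{2π} |f|^2 = Σ |c_n|^2.
Compute the left side: (1/(2π)) [∫_0^π 11^2 dx + ∫_π^{2π} (-8)^2 dx] = (1/(2π)) · (121π + 64π) = (121 + 64)/2 = 185/2.
So Σ_{n ∈ Z} |c_n|^2 = 185/2.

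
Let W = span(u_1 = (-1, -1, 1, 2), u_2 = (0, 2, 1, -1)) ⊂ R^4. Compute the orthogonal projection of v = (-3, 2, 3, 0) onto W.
proj_W(v) = (-15/11, 7/3, 106/33, 29/33)

Set up U = [u_1 | ... | u_2] ∈ R^(4×2). The projector onto W = col(U) is P = U (U^T U)^(-1) U^T.
Compute U^T U =
  [7, -3]
  [-3, 6],
and U^T v = (4, 7).
Solve U^T U · c = U^T v for the coefficients: c = (15/11, 61/33). The projection is proj_W(v) = U c.
Check: (v - proj_W(v)) · u_1 = 0  (should be 0).
Check: (v - proj_W(v)) · u_2 = 0  (should be 0).
Result: proj_W(v) = (-15/11, 7/3, 106/33, 29/33).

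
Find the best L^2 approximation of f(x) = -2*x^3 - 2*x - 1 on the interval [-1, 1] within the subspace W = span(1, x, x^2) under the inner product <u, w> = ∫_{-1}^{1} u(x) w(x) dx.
g(x) = -16*x/5 - 1

The best approximation g ∈ W is the orthogonal projection of f onto W. Writing g = a_0 + a_1 x + a_2 x^2, the coefficients solve the normal equations G · a = b where
  G_{ij} = <φ_i, φ_j> and b_i = <f, φ_i>, with φ_0 = 1, φ_1 = x, φ_2 = x^2.
G =
  [2, 0, 2/3]
  [0, 2/3, 0]
  [2/3, 0, 2/5],
b = (-2, -32/15, -2/3).
Solving gives a_0 = -1, a_1 = -16/5, a_2 = 0, so
  g(x) = -16*x/5 - 1.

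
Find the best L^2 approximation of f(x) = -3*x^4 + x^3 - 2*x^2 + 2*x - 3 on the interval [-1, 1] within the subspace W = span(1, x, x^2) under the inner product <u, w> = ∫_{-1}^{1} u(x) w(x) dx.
g(x) = -32*x^2/7 + 13*x/5 - 96/35

The best approximation g ∈ W is the orthogonal projection of f onto W. Writing g = a_0 + a_1 x + a_2 x^2, the coefficients solve the normal equations G · a = b where
  G_{ij} = <φ_i, φ_j> and b_i = <f, φ_i>, with φ_0 = 1, φ_1 = x, φ_2 = x^2.
G =
  [2, 0, 2/3]
  [0, 2/3, 0]
  [2/3, 0, 2/5],
b = (-128/15, 26/15, -128/35).
Solving gives a_0 = -96/35, a_1 = 13/5, a_2 = -32/7, so
  g(x) = -32*x^2/7 + 13*x/5 - 96/35.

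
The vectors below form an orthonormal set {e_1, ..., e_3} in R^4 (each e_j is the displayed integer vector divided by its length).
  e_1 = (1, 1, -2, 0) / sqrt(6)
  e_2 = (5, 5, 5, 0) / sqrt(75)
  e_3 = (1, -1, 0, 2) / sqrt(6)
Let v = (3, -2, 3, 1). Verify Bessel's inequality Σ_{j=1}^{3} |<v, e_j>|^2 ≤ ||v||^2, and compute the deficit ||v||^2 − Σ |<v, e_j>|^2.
Σ |<v, e_j>|^2 = 53/3; ||v||^2 = 23; deficit = 16/3

Write each e_j = u_j / sqrt(<u_j, u_j>) where u_j is the displayed integer vector. Then <v, e_j> = <v, u_j> / sqrt(<u_j, u_j>), so |<v, e_j>|^2 = <v, u_j>^2 / <u_j, u_j>.
Coefficients: <v, e_1> = -5/sqrt(6), <v, e_2> = 20/sqrt(75), <v, e_3> = 7/sqrt(6).
Square and sum: Σ |<v, e_j>|^2 = 53/3.
Compute ||v||^2 = v·v = 23.
Deficit = 23 − 53/3 = 16/3 ≥ 0, confirming Bessel's inequality. (The deficit equals ||v − Σ <v,e_j> e_j||^2, the squared distance from v to span{e_j}.)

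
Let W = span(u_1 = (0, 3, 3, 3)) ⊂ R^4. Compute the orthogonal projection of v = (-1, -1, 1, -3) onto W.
proj_W(v) = (0, -1, -1, -1)

Set up U = [u_1 | ... | u_1] ∈ R^(4×1). The projector onto W = col(U) is P = U (U^T U)^(-1) U^T.
Compute U^T U =
  [27],
and U^T v = (-9).
Solve U^T U · c = U^T v for the coefficients: c = (-1/3). The projection is proj_W(v) = U c.
Check: (v - proj_W(v)) · u_1 = 0  (should be 0).
Result: proj_W(v) = (0, -1, -1, -1).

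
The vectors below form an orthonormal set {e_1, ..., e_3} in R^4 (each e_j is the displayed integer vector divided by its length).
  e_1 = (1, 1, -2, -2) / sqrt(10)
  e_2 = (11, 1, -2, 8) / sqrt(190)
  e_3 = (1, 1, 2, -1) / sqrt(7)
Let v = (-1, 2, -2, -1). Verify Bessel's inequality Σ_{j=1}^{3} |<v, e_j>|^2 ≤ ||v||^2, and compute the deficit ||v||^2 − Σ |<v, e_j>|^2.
Σ |<v, e_j>|^2 = 846/133; ||v||^2 = 10; deficit = 484/133

Write each e_j = u_j / sqrt(<u_j, u_j>) where u_j is the displayed integer vector. Then <v, e_j> = <v, u_j> / sqrt(<u_j, u_j>), so |<v, e_j>|^2 = <v, u_j>^2 / <u_j, u_j>.
Coefficients: <v, e_1> = 7/sqrt(10), <v, e_2> = -13/sqrt(190), <v, e_3> = -2/sqrt(7).
Square and sum: Σ |<v, e_j>|^2 = 846/133.
Compute ||v||^2 = v·v = 10.
Deficit = 10 − 846/133 = 484/133 ≥ 0, confirming Bessel's inequality. (The deficit equals ||v − Σ <v,e_j> e_j||^2, the squared distance from v to span{e_j}.)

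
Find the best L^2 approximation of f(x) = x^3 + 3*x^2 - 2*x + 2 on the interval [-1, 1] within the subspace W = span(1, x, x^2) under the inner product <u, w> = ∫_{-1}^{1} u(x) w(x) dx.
g(x) = 3*x^2 - 7*x/5 + 2

The best approximation g ∈ W is the orthogonal projection of f onto W. Writing g = a_0 + a_1 x + a_2 x^2, the coefficients solve the normal equations G · a = b where
  G_{ij} = <φ_i, φ_j> and b_i = <f, φ_i>, with φ_0 = 1, φ_1 = x, φ_2 = x^2.
G =
  [2, 0, 2/3]
  [0, 2/3, 0]
  [2/3, 0, 2/5],
b = (6, -14/15, 38/15).
Solving gives a_0 = 2, a_1 = -7/5, a_2 = 3, so
  g(x) = 3*x^2 - 7*x/5 + 2.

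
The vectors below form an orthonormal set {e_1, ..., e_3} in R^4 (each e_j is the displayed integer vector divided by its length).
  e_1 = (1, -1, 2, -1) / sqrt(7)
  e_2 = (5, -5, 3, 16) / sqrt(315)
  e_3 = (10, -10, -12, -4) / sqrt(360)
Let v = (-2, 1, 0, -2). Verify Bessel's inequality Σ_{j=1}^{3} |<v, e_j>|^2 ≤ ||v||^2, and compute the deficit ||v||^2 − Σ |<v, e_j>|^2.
Σ |<v, e_j>|^2 = 17/2; ||v||^2 = 9; deficit = 1/2

Write each e_j = u_j / sqrt(<u_j, u_j>) where u_j is the displayed integer vector. Then <v, e_j> = <v, u_j> / sqrt(<u_j, u_j>), so |<v, e_j>|^2 = <v, u_j>^2 / <u_j, u_j>.
Coefficients: <v, e_1> = -1/sqrt(7), <v, e_2> = -47/sqrt(315), <v, e_3> = -22/sqrt(360).
Square and sum: Σ |<v, e_j>|^2 = 17/2.
Compute ||v||^2 = v·v = 9.
Deficit = 9 − 17/2 = 1/2 ≥ 0, confirming Bessel's inequality. (The deficit equals ||v − Σ <v,e_j> e_j||^2, the squared distance from v to span{e_j}.)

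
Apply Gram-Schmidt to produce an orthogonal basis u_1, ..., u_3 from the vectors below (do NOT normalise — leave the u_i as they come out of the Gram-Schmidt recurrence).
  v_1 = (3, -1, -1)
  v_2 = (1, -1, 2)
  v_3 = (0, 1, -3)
Orthogonal basis:
  u_1 = (3, -1, -1)
  u_2 = (5/11, -9/11, 24/11)
  u_3 = (3/62, 7/62, 1/31)

Apply the Gram-Schmidt recurrence
  u_1 = v_1
  u_i = v_i − Σ_{j<i} ((v_i · u_j) / (u_j · u_j)) · u_j.

Step by step this gives:
  u_1 = (3, -1, -1)
  u_2 = (5/11, -9/11, 24/11)
  u_3 = (3/62, 7/62, 1/31)

Orthogonality check:
  u_2 · u_1 = 0 (should be 0)
  u_3 · u_1 = 0 (should be 0)
  u_3 · u_2 = 0 (should be 0)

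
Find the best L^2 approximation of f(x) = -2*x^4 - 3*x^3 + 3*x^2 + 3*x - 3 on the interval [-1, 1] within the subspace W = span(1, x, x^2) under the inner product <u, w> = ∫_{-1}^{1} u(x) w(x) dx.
g(x) = 9*x^2/7 + 6*x/5 - 99/35

The best approximation g ∈ W is the orthogonal projection of f onto W. Writing g = a_0 + a_1 x + a_2 x^2, the coefficients solve the normal equations G · a = b where
  G_{ij} = <φ_i, φ_j> and b_i = <f, φ_i>, with φ_0 = 1, φ_1 = x, φ_2 = x^2.
G =
  [2, 0, 2/3]
  [0, 2/3, 0]
  [2/3, 0, 2/5],
b = (-24/5, 4/5, -48/35).
Solving gives a_0 = -99/35, a_1 = 6/5, a_2 = 9/7, so
  g(x) = 9*x^2/7 + 6*x/5 - 99/35.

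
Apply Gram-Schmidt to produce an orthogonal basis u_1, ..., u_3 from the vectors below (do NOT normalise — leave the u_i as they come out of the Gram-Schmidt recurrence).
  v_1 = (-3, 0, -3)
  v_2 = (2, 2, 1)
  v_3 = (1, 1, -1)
Orthogonal basis:
  u_1 = (-3, 0, -3)
  u_2 = (1/2, 2, -1/2)
  u_3 = (2/3, -1/3, -2/3)

Apply the Gram-Schmidt recurrence
  u_1 = v_1
  u_i = v_i − Σ_{j<i} ((v_i · u_j) / (u_j · u_j)) · u_j.

Step by step this gives:
  u_1 = (-3, 0, -3)
  u_2 = (1/2, 2, -1/2)
  u_3 = (2/3, -1/3, -2/3)

Orthogonality check:
  u_2 · u_1 = 0 (should be 0)
  u_3 · u_1 = 0 (should be 0)
  u_3 · u_2 = 0 (should be 0)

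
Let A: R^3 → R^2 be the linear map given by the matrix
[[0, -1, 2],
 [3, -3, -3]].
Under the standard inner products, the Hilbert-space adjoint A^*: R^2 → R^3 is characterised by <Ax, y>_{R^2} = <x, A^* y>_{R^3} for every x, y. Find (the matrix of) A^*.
A^* = A^T =
[[0, 3],
 [-1, -3],
 [2, -3]]

For real matrices with standard dot products, the defining identity <Ax, y> = <x, A^* y> gives (Ax)^T y = x^T (A^*) y, i.e. x^T A^T y = x^T (A^*) y. Since this holds for all x, y, we must have A^* = A^T. Therefore
A^* =
[[0, 3],
 [-1, -3],
 [2, -3]].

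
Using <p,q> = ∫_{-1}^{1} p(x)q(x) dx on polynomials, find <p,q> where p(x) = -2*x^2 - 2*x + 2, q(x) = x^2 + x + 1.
<p,q> = 28/15

Expand the product: p(x)·q(x) = -2*x^4 - 4*x^3 - 2*x^2 + 2.
∫_{-1}^{1} of each monomial x^k gives [2/(k+1) if k even, 0 if k odd]. Integrating term-by-term (or equivalently evaluating the antiderivative F(x) = -2*x^5/5 - x^4 - 2*x^3/3 + 2*x at the endpoints):
  F(1) − F(−1) = -1/15 − (-29/15) = 28/15.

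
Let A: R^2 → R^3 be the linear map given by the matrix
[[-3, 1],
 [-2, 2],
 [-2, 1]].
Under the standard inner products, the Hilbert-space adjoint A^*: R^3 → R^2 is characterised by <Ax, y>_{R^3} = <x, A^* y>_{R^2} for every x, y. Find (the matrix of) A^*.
A^* = A^T =
[[-3, -2, -2],
 [1, 2, 1]]

For real matrices with standard dot products, the defining identity <Ax, y> = <x, A^* y> gives (Ax)^T y = x^T (A^*) y, i.e. x^T A^T y = x^T (A^*) y. Since this holds for all x, y, we must have A^* = A^T. Therefore
A^* =
[[-3, -2, -2],
 [1, 2, 1]].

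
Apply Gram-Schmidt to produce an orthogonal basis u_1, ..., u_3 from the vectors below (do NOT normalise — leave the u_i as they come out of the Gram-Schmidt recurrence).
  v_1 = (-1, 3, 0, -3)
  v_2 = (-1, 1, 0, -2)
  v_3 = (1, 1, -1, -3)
Orthogonal basis:
  u_1 = (-1, 3, 0, -3)
  u_2 = (-9/19, -11/19, 0, -8/19)
  u_3 = (12/7, -4/7, -1, -8/7)

Apply the Gram-Schmidt recurrence
  u_1 = v_1
  u_i = v_i − Σ_{j<i} ((v_i · u_j) / (u_j · u_j)) · u_j.

Step by step this gives:
  u_1 = (-1, 3, 0, -3)
  u_2 = (-9/19, -11/19, 0, -8/19)
  u_3 = (12/7, -4/7, -1, -8/7)

Orthogonality check:
  u_2 · u_1 = 0 (should be 0)
  u_3 · u_1 = 0 (should be 0)
  u_3 · u_2 = 0 (should be 0)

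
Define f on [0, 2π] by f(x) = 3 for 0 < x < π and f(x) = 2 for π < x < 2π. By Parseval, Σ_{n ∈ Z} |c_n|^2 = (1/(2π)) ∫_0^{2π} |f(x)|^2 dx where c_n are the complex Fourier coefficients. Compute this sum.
Σ |c_n|^2 = 13/2

Parseval equates the L^2 energy of f (normalised by 1/(2π)) with the ℓ^2 sum of its Fourier coefficients: (1/(2π)) ∫_0^{2π} |f|^2 = Σ |c_n|^2.
Compute the left side: (1/(2π)) [∫_0^π 3^2 dx + ∫_π^{2π} 2^2 dx] = (1/(2π)) · (9π + 4π) = (9 + 4)/2 = 13/2.
So Σ_{n ∈ Z} |c_n|^2 = 13/2.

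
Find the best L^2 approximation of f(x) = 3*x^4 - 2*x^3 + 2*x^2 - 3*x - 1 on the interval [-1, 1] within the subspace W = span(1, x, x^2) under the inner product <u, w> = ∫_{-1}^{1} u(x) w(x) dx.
g(x) = 32*x^2/7 - 21*x/5 - 44/35

The best approximation g ∈ W is the orthogonal projection of f onto W. Writing g = a_0 + a_1 x + a_2 x^2, the coefficients solve the normal equations G · a = b where
  G_{ij} = <φ_i, φ_j> and b_i = <f, φ_i>, with φ_0 = 1, φ_1 = x, φ_2 = x^2.
G =
  [2, 0, 2/3]
  [0, 2/3, 0]
  [2/3, 0, 2/5],
b = (8/15, -14/5, 104/105).
Solving gives a_0 = -44/35, a_1 = -21/5, a_2 = 32/7, so
  g(x) = 32*x^2/7 - 21*x/5 - 44/35.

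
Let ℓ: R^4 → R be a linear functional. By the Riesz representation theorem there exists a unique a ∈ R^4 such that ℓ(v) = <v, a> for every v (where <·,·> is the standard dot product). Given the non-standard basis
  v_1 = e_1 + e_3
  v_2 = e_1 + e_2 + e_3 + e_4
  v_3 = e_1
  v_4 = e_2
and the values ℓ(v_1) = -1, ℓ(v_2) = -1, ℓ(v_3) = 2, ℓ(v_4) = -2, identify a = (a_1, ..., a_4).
a = (2, -2, -3, 2)

Write a = (a_1, ..., a_4) in the standard basis. For each basis vector v_i, ℓ(v_i) = <v_i, a> is a linear equation in the a_j's. Collect the n equations into a matrix system V a = ℓ, where row i of V is v_i (expressed in the standard basis). Since V is invertible (lower-triangular with 1s on the diagonal, up to permutation), solve by back-substitution:
  V =
[[1, 0, 1, 0],
 [1, 1, 1, 1],
 [1, 0, 0, 0],
 [0, 1, 0, 0]]
  V a = (-1, -1, 2, -2)
Solving gives a = (2, -2, -3, 2).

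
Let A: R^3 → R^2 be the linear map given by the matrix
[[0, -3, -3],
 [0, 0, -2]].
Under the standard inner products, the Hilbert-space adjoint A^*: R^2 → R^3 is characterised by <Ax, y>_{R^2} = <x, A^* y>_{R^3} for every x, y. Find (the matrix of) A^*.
A^* = A^T =
[[0, 0],
 [-3, 0],
 [-3, -2]]

For real matrices with standard dot products, the defining identity <Ax, y> = <x, A^* y> gives (Ax)^T y = x^T (A^*) y, i.e. x^T A^T y = x^T (A^*) y. Since this holds for all x, y, we must have A^* = A^T. Therefore
A^* =
[[0, 0],
 [-3, 0],
 [-3, -2]].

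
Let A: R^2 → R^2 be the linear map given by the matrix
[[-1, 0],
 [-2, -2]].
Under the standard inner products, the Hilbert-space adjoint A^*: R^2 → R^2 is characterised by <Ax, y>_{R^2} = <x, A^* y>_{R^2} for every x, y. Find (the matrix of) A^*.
A^* = A^T =
[[-1, -2],
 [0, -2]]

For real matrices with standard dot products, the defining identity <Ax, y> = <x, A^* y> gives (Ax)^T y = x^T (A^*) y, i.e. x^T A^T y = x^T (A^*) y. Since this holds for all x, y, we must have A^* = A^T. Therefore
A^* =
[[-1, -2],
 [0, -2]].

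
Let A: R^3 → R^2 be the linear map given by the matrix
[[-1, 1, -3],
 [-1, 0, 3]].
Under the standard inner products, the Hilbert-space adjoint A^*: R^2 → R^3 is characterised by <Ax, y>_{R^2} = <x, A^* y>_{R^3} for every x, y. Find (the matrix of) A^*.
A^* = A^T =
[[-1, -1],
 [1, 0],
 [-3, 3]]

For real matrices with standard dot products, the defining identity <Ax, y> = <x, A^* y> gives (Ax)^T y = x^T (A^*) y, i.e. x^T A^T y = x^T (A^*) y. Since this holds for all x, y, we must have A^* = A^T. Therefore
A^* =
[[-1, -1],
 [1, 0],
 [-3, 3]].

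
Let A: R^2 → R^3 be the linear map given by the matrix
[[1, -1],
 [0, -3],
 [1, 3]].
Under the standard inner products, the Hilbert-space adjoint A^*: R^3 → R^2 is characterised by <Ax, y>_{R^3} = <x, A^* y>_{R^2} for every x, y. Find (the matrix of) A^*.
A^* = A^T =
[[1, 0, 1],
 [-1, -3, 3]]

For real matrices with standard dot products, the defining identity <Ax, y> = <x, A^* y> gives (Ax)^T y = x^T (A^*) y, i.e. x^T A^T y = x^T (A^*) y. Since this holds for all x, y, we must have A^* = A^T. Therefore
A^* =
[[1, 0, 1],
 [-1, -3, 3]].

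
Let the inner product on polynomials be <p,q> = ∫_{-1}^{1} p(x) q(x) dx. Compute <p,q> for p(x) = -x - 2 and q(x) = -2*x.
<p,q> = 4/3

Expand the product: p(x)·q(x) = 2*x^2 + 4*x.
∫_{-1}^{1} of each monomial x^k gives [2/(k+1) if k even, 0 if k odd]. Integrating term-by-term (or equivalently evaluating the antiderivative F(x) = 2*x^3/3 + 2*x^2 at the endpoints):
  F(1) − F(−1) = 8/3 − (4/3) = 4/3.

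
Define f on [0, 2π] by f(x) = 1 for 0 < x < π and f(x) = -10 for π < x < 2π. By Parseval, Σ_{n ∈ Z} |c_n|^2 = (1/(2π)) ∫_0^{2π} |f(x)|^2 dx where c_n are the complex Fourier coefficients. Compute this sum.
Σ |c_n|^2 = 101/2

Parseval equates the L^2 energy of f (normalised by 1/(2π)) with the ℓ^2 sum of its Fourier coefficients: (1/(2π)) ∫_0^{2π} |f|^2 = Σ |c_n|^2.
Compute the left side: (1/(2π)) [∫_0^π 1^2 dx + ∫_π^{2π} (-10)^2 dx] = (1/(2π)) · (1π + 100π) = (1 + 100)/2 = 101/2.
So Σ_{n ∈ Z} |c_n|^2 = 101/2.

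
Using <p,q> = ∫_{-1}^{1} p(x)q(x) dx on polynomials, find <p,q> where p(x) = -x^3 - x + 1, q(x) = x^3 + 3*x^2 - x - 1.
<p,q> = 8/21

Expand the product: p(x)·q(x) = -x^6 - 3*x^5 - x^3 + 4*x^2 - 1.
∫_{-1}^{1} of each monomial x^k gives [2/(k+1) if k even, 0 if k odd]. Integrating term-by-term (or equivalently evaluating the antiderivative F(x) = -x^7/7 - x^6/2 - x^4/4 + 4*x^3/3 - x at the endpoints):
  F(1) − F(−1) = -47/84 − (-79/84) = 8/21.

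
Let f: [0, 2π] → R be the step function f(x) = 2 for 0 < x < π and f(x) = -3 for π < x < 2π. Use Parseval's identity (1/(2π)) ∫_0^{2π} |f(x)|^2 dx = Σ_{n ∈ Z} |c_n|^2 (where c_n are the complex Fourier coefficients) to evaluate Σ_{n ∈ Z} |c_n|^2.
Σ |c_n|^2 = 13/2

Parseval equates the L^2 energy of f (normalised by 1/(2π)) with the ℓ^2 sum of its Fourier coefficients: (1/(2π)) ∫_0^{2π} |f|^2 = Σ |c_n|^2.
Compute the left side: (1/(2π)) [∫_0^π 2^2 dx + ∫_π^{2π} (-3)^2 dx] = (1/(2π)) · (4π + 9π) = (4 + 9)/2 = 13/2.
So Σ_{n ∈ Z} |c_n|^2 = 13/2.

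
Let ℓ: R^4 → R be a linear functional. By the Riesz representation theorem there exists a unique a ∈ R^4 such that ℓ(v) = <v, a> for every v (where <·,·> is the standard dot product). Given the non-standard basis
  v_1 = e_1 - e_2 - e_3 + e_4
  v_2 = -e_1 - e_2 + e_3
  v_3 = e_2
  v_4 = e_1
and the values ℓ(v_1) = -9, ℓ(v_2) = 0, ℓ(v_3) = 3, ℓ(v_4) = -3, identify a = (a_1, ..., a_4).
a = (-3, 3, 0, -3)

Write a = (a_1, ..., a_4) in the standard basis. For each basis vector v_i, ℓ(v_i) = <v_i, a> is a linear equation in the a_j's. Collect the n equations into a matrix system V a = ℓ, where row i of V is v_i (expressed in the standard basis). Since V is invertible (lower-triangular with 1s on the diagonal, up to permutation), solve by back-substitution:
  V =
[[1, -1, -1, 1],
 [-1, -1, 1, 0],
 [0, 1, 0, 0],
 [1, 0, 0, 0]]
  V a = (-9, 0, 3, -3)
Solving gives a = (-3, 3, 0, -3).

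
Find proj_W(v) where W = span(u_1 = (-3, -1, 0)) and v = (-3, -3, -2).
proj_W(v) = (-18/5, -6/5, 0)

Set up U = [u_1 | ... | u_1] ∈ R^(3×1). The projector onto W = col(U) is P = U (U^T U)^(-1) U^T.
Compute U^T U =
  [10],
and U^T v = (12).
Solve U^T U · c = U^T v for the coefficients: c = (6/5). The projection is proj_W(v) = U c.
Check: (v - proj_W(v)) · u_1 = 0  (should be 0).
Result: proj_W(v) = (-18/5, -6/5, 0).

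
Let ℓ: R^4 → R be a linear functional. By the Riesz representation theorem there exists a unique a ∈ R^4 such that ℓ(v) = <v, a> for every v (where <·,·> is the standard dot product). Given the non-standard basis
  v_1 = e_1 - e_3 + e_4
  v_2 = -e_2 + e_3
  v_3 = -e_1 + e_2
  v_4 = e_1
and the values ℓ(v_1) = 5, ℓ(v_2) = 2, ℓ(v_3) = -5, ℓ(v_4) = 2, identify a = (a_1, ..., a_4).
a = (2, -3, -1, 2)

Write a = (a_1, ..., a_4) in the standard basis. For each basis vector v_i, ℓ(v_i) = <v_i, a> is a linear equation in the a_j's. Collect the n equations into a matrix system V a = ℓ, where row i of V is v_i (expressed in the standard basis). Since V is invertible (lower-triangular with 1s on the diagonal, up to permutation), solve by back-substitution:
  V =
[[1, 0, -1, 1],
 [0, -1, 1, 0],
 [-1, 1, 0, 0],
 [1, 0, 0, 0]]
  V a = (5, 2, -5, 2)
Solving gives a = (2, -3, -1, 2).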